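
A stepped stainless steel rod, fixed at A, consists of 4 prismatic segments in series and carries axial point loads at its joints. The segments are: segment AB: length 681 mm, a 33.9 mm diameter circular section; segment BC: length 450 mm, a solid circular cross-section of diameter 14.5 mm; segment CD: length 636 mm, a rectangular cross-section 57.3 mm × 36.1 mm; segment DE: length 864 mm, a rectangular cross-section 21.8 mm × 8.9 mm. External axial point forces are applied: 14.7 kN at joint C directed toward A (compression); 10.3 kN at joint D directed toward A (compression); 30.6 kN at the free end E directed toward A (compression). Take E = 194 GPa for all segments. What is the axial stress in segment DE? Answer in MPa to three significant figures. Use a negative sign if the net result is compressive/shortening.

Internal axial forces (sectioning from the free end, tension +): N_DE = -30.6 kN, N_CD = -40.9 kN, N_BC = -55.6 kN, N_AB = -55.6 kN.
A_DE = 194 mm².
σ_DE = N_DE/A_DE = -30600/194 = -157.7 MPa.

-158 MPa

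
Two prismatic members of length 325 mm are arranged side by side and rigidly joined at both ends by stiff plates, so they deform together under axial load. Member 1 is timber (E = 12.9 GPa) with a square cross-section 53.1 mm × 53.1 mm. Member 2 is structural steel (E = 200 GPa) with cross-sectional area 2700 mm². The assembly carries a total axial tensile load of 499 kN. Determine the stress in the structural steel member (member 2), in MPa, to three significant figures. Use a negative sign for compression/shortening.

A_1 = 2820 mm².
Equal strain + equilibrium ⇒ each member carries load in proportion to AE: A₁E₁ = 36370000 N, A₂E₂ = 540000000 N, ΣAE = 576400000 N.
σ₂ = P·E₂/ΣAE = 499000·200000/576400000 = 173.2 MPa.

173 MPa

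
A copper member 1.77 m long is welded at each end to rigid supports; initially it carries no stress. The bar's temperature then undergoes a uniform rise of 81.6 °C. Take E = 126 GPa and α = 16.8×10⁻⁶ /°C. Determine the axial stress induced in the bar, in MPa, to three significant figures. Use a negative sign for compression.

-173 MPa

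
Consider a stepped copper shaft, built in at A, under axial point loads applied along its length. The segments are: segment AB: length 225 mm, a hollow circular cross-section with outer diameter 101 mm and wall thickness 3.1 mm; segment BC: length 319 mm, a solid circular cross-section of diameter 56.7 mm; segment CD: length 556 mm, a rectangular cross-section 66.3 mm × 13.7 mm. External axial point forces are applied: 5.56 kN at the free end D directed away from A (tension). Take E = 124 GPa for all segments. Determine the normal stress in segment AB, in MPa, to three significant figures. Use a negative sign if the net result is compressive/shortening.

5.83 MPa

Internal axial forces (sectioning from the free end, tension +): N_CD = 5.56 kN, N_BC = 5.56 kN, N_AB = 5.56 kN.
A_AB = 953.4 mm².
σ_AB = N_AB/A_AB = 5560/953.4 = 5.832 MPa.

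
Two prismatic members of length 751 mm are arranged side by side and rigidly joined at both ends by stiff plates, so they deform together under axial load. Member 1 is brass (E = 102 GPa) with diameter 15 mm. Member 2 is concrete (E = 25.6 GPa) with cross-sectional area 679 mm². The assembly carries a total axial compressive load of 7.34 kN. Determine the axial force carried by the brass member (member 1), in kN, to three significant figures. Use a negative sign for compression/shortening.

-3.74 kN

A_1 = 176.7 mm².
Equal strain + equilibrium ⇒ each member carries load in proportion to AE: A₁E₁ = 18020000 N, A₂E₂ = 17380000 N, ΣAE = 35410000 N.
F₁ = P·A₁E₁/ΣAE = -7340·18020000/35410000 = -3737 N.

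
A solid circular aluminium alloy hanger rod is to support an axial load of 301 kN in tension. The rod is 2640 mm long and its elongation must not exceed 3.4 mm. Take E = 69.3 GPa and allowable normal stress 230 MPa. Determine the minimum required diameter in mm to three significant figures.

Required area A ≥ P/σ_allow = 301000/230 = 1309 mm².
For a solid circular section, d ≥ √(4A/π) = 40.82 mm.
Elongation limit: A ≥ PL/(Eδ_allow) = 301000·2640/(69300·3.4) = 3373 mm² ⇒ d ≥ 65.53 mm.
The elongation limit governs.

65.5 mm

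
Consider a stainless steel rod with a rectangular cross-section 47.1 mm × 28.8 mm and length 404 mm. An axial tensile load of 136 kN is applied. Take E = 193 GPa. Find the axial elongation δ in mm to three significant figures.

0.210 mm

A = 1356 mm².
δ_mech = NL/(AE) = 136000·404/(1356·193000) = 0.2099 mm.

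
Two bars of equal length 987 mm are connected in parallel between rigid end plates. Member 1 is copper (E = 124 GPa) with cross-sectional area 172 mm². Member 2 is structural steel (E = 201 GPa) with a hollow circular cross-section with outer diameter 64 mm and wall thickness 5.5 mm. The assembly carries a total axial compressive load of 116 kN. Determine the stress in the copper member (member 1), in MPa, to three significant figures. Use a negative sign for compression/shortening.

A_2 = 1011 mm².
Equal strain + equilibrium ⇒ each member carries load in proportion to AE: A₁E₁ = 21330000 N, A₂E₂ = 203200000 N, ΣAE = 224500000 N.
σ₁ = P·E₁/ΣAE = -116000·124000/224500000 = -64.07 MPa.

-64.1 MPa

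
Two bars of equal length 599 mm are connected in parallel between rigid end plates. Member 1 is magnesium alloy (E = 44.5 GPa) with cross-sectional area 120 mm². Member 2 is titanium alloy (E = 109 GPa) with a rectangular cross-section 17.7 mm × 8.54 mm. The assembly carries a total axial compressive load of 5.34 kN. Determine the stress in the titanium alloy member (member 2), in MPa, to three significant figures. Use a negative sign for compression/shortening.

-26.7 MPa

A_2 = 151.2 mm².
Equal strain + equilibrium ⇒ each member carries load in proportion to AE: A₁E₁ = 5340000 N, A₂E₂ = 16480000 N, ΣAE = 21820000 N.
σ₂ = P·E₂/ΣAE = -5340·109000/21820000 = -26.68 MPa.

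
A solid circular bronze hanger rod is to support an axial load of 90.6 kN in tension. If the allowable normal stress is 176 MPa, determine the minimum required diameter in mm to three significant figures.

Required area A ≥ P/σ_allow = 90600/176 = 514.8 mm².
For a solid circular section, d ≥ √(4A/π) = 25.6 mm.

25.6 mm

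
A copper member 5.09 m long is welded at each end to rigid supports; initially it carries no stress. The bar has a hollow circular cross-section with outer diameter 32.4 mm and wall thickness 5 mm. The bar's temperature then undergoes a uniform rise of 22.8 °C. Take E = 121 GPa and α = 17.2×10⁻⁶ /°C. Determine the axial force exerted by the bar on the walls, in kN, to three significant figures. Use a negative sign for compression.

Free thermal expansion αLΔT = 17.2e-6 · 5090 · 22.8 = 1.996 mm.
The walls impose strain ε = −(1.996)/5090 = -3.9216e-04; σ = Eε = 121000 · -3.9216e-04 = -47.45 MPa.
Wall reaction R = σ·A = -47.45·430.4 = -20420 N = -20.42 kN.

-20.4 kN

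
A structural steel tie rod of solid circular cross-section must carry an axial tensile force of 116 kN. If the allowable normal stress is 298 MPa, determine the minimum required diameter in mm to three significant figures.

Required area A ≥ P/σ_allow = 116000/298 = 389.3 mm².
For a solid circular section, d ≥ √(4A/π) = 22.26 mm.

22.3 mm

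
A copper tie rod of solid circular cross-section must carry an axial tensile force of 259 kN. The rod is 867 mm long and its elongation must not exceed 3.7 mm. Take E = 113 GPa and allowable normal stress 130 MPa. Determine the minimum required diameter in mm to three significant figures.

50.4 mm

Required area A ≥ P/σ_allow = 259000/130 = 1992 mm².
For a solid circular section, d ≥ √(4A/π) = 50.37 mm.
Elongation limit: A ≥ PL/(Eδ_allow) = 259000·867/(113000·3.7) = 537.1 mm² ⇒ d ≥ 26.15 mm.
The stress limit governs.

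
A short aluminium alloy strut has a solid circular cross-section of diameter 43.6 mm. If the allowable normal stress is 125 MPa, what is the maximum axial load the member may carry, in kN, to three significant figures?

A = 1493 mm².
P_max = σ_allow · A = 125 · 1493 = 186600 N = 186.6 kN.

187 kN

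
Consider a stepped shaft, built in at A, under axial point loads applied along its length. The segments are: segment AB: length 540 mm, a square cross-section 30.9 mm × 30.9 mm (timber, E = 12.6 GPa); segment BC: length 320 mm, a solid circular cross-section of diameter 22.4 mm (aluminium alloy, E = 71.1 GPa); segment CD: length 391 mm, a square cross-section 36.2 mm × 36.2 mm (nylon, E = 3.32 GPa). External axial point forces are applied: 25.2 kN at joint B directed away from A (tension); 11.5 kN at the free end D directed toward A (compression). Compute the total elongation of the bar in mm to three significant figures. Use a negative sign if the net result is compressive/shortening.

Internal axial forces (sectioning from the free end, tension +): N_CD = -11.5 kN, N_BC = -11.5 kN, N_AB = 13.7 kN.
A_AB = 954.8 mm².
A_BC = 394.1 mm².
A_CD = 1310 mm².
δ_AB = 13700·540/(954.8·12600) = 0.6149 mm
δ_BC = -11500·320/(394.1·71100) = -0.1313 mm
δ_CD = -11500·391/(1310·3320) = -1.034 mm
δ = Σδ_i = -0.5499 mm.

-0.550 mm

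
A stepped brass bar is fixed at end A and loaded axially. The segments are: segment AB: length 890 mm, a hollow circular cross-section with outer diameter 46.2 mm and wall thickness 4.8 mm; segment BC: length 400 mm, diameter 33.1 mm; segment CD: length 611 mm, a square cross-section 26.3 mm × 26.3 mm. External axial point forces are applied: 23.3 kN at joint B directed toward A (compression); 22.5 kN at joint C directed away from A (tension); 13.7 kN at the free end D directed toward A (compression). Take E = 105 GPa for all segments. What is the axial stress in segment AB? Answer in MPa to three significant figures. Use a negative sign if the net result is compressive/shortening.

Internal axial forces (sectioning from the free end, tension +): N_CD = -13.7 kN, N_BC = 8.8 kN, N_AB = -14.5 kN.
A_AB = 624.3 mm².
σ_AB = N_AB/A_AB = -14500/624.3 = -23.23 MPa.

-23.2 MPa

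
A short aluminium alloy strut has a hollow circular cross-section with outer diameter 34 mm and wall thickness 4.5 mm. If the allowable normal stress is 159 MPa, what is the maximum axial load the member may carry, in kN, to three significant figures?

A = 417 mm².
P_max = σ_allow · A = 159 · 417 = 66310 N = 66.31 kN.

66.3 kN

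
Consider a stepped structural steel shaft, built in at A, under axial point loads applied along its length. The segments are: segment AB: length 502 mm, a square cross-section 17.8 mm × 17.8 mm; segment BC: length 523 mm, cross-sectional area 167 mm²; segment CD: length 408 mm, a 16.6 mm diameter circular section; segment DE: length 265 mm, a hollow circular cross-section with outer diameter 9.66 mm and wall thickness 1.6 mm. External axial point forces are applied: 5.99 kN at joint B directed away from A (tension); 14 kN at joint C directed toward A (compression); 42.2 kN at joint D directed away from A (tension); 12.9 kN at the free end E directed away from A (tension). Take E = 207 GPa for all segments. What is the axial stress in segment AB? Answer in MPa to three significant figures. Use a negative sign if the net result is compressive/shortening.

Internal axial forces (sectioning from the free end, tension +): N_DE = 12.9 kN, N_CD = 55.1 kN, N_BC = 41.1 kN, N_AB = 47.09 kN.
A_AB = 316.8 mm².
σ_AB = N_AB/A_AB = 47090/316.8 = 148.6 MPa.

149 MPa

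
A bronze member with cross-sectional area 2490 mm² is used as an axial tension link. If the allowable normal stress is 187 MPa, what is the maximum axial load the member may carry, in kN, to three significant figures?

P_max = σ_allow · A = 187 · 2490 = 465600 N = 465.6 kN.

466 kN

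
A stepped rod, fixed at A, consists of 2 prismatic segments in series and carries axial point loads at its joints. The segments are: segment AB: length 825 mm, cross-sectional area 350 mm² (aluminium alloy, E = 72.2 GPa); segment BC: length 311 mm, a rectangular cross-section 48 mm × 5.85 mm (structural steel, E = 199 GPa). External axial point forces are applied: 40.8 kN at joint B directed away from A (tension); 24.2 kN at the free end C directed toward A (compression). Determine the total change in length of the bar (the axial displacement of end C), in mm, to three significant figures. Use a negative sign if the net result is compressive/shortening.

0.407 mm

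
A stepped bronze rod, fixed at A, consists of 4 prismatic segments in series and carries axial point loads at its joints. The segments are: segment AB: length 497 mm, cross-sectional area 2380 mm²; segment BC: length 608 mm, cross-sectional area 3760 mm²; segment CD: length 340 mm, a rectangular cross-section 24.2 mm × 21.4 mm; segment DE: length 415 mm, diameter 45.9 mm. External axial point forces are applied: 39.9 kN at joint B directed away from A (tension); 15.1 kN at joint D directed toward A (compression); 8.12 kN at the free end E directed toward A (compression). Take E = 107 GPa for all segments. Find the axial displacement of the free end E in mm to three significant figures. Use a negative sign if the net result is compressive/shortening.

-0.164 mm

Internal axial forces (sectioning from the free end, tension +): N_DE = -8.12 kN, N_CD = -23.22 kN, N_BC = -23.22 kN, N_AB = 16.68 kN.
A_CD = 517.9 mm².
A_DE = 1655 mm².
δ_AB = 16680·497/(2380·107000) = 0.03255 mm
δ_BC = -23220·608/(3760·107000) = -0.03509 mm
δ_CD = -23220·340/(517.9·107000) = -0.1425 mm
δ_DE = -8120·415/(1655·107000) = -0.01903 mm
δ = Σδ_i = -0.164 mm.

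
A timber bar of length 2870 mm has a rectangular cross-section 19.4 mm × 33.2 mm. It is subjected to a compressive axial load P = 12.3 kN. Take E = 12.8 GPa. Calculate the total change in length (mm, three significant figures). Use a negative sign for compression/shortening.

-4.28 mm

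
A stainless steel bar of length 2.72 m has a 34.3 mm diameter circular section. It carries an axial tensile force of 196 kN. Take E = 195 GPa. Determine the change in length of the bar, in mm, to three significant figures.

A = 924 mm².
δ_mech = NL/(AE) = 196000·2720/(924·195000) = 2.959 mm.

2.96 mm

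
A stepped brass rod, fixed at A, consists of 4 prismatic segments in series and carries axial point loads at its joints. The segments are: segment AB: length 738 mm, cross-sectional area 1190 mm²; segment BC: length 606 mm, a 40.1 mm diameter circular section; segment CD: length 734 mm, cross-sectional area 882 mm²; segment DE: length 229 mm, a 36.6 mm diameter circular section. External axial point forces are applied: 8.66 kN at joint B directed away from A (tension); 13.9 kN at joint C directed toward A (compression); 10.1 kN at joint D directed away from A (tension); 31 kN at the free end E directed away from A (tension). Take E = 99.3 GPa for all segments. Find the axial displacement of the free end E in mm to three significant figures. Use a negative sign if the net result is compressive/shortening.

0.768 mm

Internal axial forces (sectioning from the free end, tension +): N_DE = 31 kN, N_CD = 41.1 kN, N_BC = 27.2 kN, N_AB = 35.86 kN.
A_BC = 1263 mm².
A_DE = 1052 mm².
δ_AB = 35860·738/(1190·99300) = 0.224 mm
δ_BC = 27200·606/(1263·99300) = 0.1314 mm
δ_CD = 41100·734/(882·99300) = 0.3444 mm
δ_DE = 31000·229/(1052·99300) = 0.06795 mm
δ = Σδ_i = 0.7678 mm.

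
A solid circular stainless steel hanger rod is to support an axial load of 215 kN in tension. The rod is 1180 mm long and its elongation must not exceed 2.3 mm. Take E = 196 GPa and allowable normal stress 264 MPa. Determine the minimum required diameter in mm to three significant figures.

Required area A ≥ P/σ_allow = 215000/264 = 814.4 mm².
For a solid circular section, d ≥ √(4A/π) = 32.2 mm.
Elongation limit: A ≥ PL/(Eδ_allow) = 215000·1180/(196000·2.3) = 562.8 mm² ⇒ d ≥ 26.77 mm.
The stress limit governs.

32.2 mm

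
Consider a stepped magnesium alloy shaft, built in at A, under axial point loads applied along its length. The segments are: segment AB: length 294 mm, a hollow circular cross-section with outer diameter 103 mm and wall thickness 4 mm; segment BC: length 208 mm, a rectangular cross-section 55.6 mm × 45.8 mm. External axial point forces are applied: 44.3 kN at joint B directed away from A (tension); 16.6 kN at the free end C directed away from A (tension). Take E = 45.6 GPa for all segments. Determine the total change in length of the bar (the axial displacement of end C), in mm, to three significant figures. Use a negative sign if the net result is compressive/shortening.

Internal axial forces (sectioning from the free end, tension +): N_BC = 16.6 kN, N_AB = 60.9 kN.
A_AB = 1244 mm².
A_BC = 2546 mm².
δ_AB = 60900·294/(1244·45600) = 0.3156 mm
δ_BC = 16600·208/(2546·45600) = 0.02973 mm
δ = Σδ_i = 0.3453 mm.

0.345 mm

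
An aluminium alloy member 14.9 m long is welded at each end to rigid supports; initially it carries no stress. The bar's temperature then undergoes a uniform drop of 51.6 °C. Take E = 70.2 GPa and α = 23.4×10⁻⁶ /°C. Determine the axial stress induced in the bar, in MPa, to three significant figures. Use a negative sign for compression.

84.8 MPa

Free thermal expansion αLΔT = 23.4e-6 · 14900 · -51.6 = -17.99 mm.
The walls impose strain ε = −(-17.99)/14900 = 1.2074e-03; σ = Eε = 70200 · 1.2074e-03 = 84.76 MPa.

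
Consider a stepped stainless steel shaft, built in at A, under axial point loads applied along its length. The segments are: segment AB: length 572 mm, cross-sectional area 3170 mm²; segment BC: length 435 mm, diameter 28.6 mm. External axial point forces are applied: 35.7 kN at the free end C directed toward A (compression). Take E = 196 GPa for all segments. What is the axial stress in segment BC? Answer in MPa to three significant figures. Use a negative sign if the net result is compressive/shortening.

Internal axial forces (sectioning from the free end, tension +): N_BC = -35.7 kN, N_AB = -35.7 kN.
A_BC = 642.4 mm².
σ_BC = N_BC/A_BC = -35700/642.4 = -55.57 MPa.

-55.6 MPa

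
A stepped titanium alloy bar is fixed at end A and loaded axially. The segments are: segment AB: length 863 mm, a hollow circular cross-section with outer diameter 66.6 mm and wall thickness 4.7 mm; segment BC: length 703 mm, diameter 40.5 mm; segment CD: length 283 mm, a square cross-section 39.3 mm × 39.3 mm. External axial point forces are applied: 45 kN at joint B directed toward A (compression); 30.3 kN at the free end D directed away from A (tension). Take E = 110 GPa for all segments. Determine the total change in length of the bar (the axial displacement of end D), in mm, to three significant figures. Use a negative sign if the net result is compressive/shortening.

Internal axial forces (sectioning from the free end, tension +): N_CD = 30.3 kN, N_BC = 30.3 kN, N_AB = -14.7 kN.
A_AB = 914 mm².
A_BC = 1288 mm².
A_CD = 1544 mm².
δ_AB = -14700·863/(914·110000) = -0.1262 mm
δ_BC = 30300·703/(1288·110000) = 0.1503 mm
δ_CD = 30300·283/(1544·110000) = 0.05047 mm
δ = Σδ_i = 0.07461 mm.

0.0746 mm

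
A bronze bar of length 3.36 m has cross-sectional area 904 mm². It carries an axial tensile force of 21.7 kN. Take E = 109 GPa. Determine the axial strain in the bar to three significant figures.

2.20e-04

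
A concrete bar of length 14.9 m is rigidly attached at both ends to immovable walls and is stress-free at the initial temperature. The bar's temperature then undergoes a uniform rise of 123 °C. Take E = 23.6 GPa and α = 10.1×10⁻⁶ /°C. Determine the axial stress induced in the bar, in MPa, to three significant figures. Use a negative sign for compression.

-29.3 MPa

Free thermal expansion αLΔT = 10.1e-6 · 14900 · 123 = 18.51 mm.
The walls impose strain ε = −(18.51)/14900 = -1.2423e-03; σ = Eε = 23600 · -1.2423e-03 = -29.32 MPa.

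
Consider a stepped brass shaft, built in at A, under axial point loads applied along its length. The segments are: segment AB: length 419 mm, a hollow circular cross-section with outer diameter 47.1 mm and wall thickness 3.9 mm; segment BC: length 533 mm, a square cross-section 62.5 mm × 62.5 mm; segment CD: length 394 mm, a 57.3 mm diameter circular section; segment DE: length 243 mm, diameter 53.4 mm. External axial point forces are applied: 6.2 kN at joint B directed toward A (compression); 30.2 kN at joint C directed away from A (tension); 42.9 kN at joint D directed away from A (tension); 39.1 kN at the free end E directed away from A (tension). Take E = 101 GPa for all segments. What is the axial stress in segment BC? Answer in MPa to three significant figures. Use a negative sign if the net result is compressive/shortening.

Internal axial forces (sectioning from the free end, tension +): N_DE = 39.1 kN, N_CD = 82 kN, N_BC = 112.2 kN, N_AB = 106 kN.
A_BC = 3906 mm².
σ_BC = N_BC/A_BC = 112200/3906 = 28.72 MPa.

28.7 MPa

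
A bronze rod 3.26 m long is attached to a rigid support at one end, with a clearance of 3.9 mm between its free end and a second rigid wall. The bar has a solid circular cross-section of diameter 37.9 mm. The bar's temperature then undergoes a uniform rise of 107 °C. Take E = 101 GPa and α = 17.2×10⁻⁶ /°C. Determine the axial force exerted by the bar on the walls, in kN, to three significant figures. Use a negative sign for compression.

-73.4 kN

Free thermal expansion αLΔT = 17.2e-6 · 3260 · 107 = 6 mm.
The walls engage after the gap closes; constrained expansion = 6 − 3.9 = 2.1 mm.
The walls impose strain ε = −(2.1)/3260 = -6.4408e-04; σ = Eε = 101000 · -6.4408e-04 = -65.05 MPa.
Wall reaction R = σ·A = -65.05·1128 = -73390 N = -73.39 kN.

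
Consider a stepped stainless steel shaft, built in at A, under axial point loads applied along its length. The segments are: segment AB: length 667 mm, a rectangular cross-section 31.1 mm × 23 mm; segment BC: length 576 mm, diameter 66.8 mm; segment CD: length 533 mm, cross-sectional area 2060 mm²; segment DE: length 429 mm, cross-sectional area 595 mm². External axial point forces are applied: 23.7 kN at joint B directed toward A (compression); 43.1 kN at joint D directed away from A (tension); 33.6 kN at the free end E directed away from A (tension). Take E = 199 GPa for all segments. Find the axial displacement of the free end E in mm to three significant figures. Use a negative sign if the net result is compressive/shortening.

Internal axial forces (sectioning from the free end, tension +): N_DE = 33.6 kN, N_CD = 76.7 kN, N_BC = 76.7 kN, N_AB = 53 kN.
A_AB = 715.3 mm².
A_BC = 3505 mm².
δ_AB = 53000·667/(715.3·199000) = 0.2483 mm
δ_BC = 76700·576/(3505·199000) = 0.06335 mm
δ_CD = 76700·533/(2060·199000) = 0.09972 mm
δ_DE = 33600·429/(595·199000) = 0.1217 mm
δ = Σδ_i = 0.5332 mm.

0.533 mm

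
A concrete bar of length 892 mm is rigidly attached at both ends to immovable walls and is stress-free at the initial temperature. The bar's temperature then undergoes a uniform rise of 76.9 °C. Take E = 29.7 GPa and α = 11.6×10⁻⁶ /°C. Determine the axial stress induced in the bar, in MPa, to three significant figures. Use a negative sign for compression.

-26.5 MPa

Free thermal expansion αLΔT = 11.6e-6 · 892 · 76.9 = 0.7957 mm.
The walls impose strain ε = −(0.7957)/892 = -8.9204e-04; σ = Eε = 29700 · -8.9204e-04 = -26.49 MPa.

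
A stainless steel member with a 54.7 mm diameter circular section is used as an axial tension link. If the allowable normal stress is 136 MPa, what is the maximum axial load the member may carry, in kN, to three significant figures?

A = 2350 mm².
P_max = σ_allow · A = 136 · 2350 = 319600 N = 319.6 kN.

320 kN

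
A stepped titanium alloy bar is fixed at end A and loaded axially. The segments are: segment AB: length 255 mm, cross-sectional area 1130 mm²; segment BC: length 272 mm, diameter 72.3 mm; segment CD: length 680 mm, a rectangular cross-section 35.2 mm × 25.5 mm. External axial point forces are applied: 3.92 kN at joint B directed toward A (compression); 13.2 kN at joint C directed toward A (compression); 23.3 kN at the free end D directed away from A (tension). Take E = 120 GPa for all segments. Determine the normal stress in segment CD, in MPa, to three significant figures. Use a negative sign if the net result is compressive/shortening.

Internal axial forces (sectioning from the free end, tension +): N_CD = 23.3 kN, N_BC = 10.1 kN, N_AB = 6.18 kN.
A_CD = 897.6 mm².
σ_CD = N_CD/A_CD = 23300/897.6 = 25.96 MPa.

26.0 MPa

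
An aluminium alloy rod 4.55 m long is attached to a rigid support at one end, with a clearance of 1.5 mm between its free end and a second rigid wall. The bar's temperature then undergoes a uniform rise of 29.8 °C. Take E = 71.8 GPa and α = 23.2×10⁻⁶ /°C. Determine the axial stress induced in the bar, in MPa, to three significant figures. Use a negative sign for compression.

Free thermal expansion αLΔT = 23.2e-6 · 4550 · 29.8 = 3.146 mm.
The walls engage after the gap closes; constrained expansion = 3.146 − 1.5 = 1.646 mm.
The walls impose strain ε = −(1.646)/4550 = -3.6169e-04; σ = Eε = 71800 · -3.6169e-04 = -25.97 MPa.

-26.0 MPa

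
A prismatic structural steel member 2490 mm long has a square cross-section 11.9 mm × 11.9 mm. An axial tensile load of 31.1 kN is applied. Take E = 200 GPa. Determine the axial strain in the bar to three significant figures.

A = 141.6 mm².
σ = N/A = 219.6 MPa; ε = σ/E = 219.6/200000 = 1.098e-03.

0.00110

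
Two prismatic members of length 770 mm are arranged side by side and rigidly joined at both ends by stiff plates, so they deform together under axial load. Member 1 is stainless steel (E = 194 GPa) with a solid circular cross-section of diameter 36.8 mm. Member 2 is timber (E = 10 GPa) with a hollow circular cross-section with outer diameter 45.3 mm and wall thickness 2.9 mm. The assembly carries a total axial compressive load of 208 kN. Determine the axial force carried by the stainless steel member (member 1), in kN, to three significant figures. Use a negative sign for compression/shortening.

A_1 = 1064 mm².
A_2 = 386.3 mm².
Equal strain + equilibrium ⇒ each member carries load in proportion to AE: A₁E₁ = 206300000 N, A₂E₂ = 3863000 N, ΣAE = 210200000 N.
F₁ = P·A₁E₁/ΣAE = -208000·206300000/210200000 = -204200 N.

-204 kN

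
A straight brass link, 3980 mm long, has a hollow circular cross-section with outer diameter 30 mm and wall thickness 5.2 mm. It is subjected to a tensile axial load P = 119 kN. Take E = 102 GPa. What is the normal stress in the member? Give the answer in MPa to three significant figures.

A = 405.1 mm².
σ = N/A = 119000/405.1 = 293.7 MPa.

294 MPa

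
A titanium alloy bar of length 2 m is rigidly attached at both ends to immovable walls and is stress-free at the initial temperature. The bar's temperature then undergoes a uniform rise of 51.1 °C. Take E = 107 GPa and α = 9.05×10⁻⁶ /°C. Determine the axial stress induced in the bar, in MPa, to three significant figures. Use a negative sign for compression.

-49.5 MPa

Free thermal expansion αLΔT = 9.05e-6 · 2000 · 51.1 = 0.9249 mm.
The walls impose strain ε = −(0.9249)/2000 = -4.6246e-04; σ = Eε = 107000 · -4.6246e-04 = -49.48 MPa.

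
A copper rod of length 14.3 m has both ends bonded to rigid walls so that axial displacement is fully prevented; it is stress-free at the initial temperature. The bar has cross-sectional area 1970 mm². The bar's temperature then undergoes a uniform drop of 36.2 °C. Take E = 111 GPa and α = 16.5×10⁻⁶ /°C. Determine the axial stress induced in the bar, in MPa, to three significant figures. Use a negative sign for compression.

66.3 MPa

Free thermal expansion αLΔT = 16.5e-6 · 14300 · -36.2 = -8.541 mm.
The walls impose strain ε = −(-8.541)/14300 = 5.9730e-04; σ = Eε = 111000 · 5.9730e-04 = 66.3 MPa.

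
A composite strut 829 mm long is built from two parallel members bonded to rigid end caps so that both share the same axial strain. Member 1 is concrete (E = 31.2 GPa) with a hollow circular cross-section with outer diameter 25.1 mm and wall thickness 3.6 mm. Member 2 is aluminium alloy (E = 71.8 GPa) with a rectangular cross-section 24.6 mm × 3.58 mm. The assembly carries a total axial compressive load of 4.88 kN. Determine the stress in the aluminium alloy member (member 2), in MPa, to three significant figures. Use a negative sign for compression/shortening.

-25.2 MPa

A_1 = 243.2 mm².
A_2 = 88.07 mm².
Equal strain + equilibrium ⇒ each member carries load in proportion to AE: A₁E₁ = 7587000 N, A₂E₂ = 6323000 N, ΣAE = 13910000 N.
σ₂ = P·E₂/ΣAE = -4880·71800/13910000 = -25.19 MPa.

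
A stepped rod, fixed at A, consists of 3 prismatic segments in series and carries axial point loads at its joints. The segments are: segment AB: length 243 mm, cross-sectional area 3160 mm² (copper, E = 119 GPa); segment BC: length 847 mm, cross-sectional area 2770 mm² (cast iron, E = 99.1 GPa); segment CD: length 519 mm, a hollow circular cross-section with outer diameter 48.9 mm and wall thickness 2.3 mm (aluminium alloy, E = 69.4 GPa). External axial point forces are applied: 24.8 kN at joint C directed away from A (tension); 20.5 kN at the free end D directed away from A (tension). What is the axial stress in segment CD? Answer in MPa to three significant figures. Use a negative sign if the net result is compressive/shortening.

Internal axial forces (sectioning from the free end, tension +): N_CD = 20.5 kN, N_BC = 45.3 kN, N_AB = 45.3 kN.
A_CD = 336.7 mm².
σ_CD = N_CD/A_CD = 20500/336.7 = 60.88 MPa.

60.9 MPa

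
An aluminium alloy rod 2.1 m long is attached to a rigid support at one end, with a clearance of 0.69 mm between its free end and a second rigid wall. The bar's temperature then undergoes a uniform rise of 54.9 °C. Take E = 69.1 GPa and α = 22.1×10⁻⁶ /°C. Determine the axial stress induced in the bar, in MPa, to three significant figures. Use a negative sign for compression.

-61.1 MPa

Free thermal expansion αLΔT = 22.1e-6 · 2100 · 54.9 = 2.548 mm.
The walls engage after the gap closes; constrained expansion = 2.548 − 0.69 = 1.858 mm.
The walls impose strain ε = −(1.858)/2100 = -8.8472e-04; σ = Eε = 69100 · -8.8472e-04 = -61.13 MPa.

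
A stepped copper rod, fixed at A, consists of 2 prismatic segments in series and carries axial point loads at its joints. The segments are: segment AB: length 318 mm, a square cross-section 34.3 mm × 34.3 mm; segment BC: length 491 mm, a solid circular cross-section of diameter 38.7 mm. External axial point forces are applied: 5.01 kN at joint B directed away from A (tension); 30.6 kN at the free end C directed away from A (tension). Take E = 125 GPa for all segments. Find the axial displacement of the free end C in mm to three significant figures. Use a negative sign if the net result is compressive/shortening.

Internal axial forces (sectioning from the free end, tension +): N_BC = 30.6 kN, N_AB = 35.61 kN.
A_AB = 1176 mm².
A_BC = 1176 mm².
δ_AB = 35610·318/(1176·125000) = 0.077 mm
δ_BC = 30600·491/(1176·125000) = 0.1022 mm
δ = Σδ_i = 0.1792 mm.

0.179 mm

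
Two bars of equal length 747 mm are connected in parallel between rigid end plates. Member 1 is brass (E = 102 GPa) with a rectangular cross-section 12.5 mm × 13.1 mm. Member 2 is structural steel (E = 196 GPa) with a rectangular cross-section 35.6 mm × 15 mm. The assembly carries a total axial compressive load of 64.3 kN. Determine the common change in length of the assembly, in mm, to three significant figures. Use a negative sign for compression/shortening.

A_1 = 163.8 mm².
A_2 = 534 mm².
Equal strain + equilibrium ⇒ each member carries load in proportion to AE: A₁E₁ = 16700000 N, A₂E₂ = 104700000 N, ΣAE = 121400000 N.
δ = PL/ΣAE = -64300·747/121400000 = -0.3958 mm.

-0.396 mm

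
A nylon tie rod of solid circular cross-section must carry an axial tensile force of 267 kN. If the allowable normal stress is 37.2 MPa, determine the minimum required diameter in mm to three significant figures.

Required area A ≥ P/σ_allow = 267000/37.2 = 7177 mm².
For a solid circular section, d ≥ √(4A/π) = 95.6 mm.

95.6 mm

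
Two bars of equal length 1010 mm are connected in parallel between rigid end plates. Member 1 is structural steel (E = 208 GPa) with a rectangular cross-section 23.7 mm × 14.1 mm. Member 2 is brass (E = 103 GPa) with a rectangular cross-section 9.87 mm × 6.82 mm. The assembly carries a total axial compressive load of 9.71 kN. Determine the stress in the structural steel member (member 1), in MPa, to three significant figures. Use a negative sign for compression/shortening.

-26.4 MPa

A_1 = 334.2 mm².
A_2 = 67.31 mm².
Equal strain + equilibrium ⇒ each member carries load in proportion to AE: A₁E₁ = 69510000 N, A₂E₂ = 6933000 N, ΣAE = 76440000 N.
σ₁ = P·E₁/ΣAE = -9710·208000/76440000 = -26.42 MPa.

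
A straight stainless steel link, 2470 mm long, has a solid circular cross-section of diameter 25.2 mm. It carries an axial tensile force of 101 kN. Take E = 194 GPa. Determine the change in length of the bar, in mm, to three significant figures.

2.58 mm

A = 498.8 mm².
δ_mech = NL/(AE) = 101000·2470/(498.8·194000) = 2.578 mm.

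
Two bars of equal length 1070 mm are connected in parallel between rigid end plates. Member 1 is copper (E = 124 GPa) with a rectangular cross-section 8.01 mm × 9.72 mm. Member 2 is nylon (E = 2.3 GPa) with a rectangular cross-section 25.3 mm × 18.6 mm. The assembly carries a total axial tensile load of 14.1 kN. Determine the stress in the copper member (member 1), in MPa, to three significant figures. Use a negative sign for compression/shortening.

A_1 = 77.86 mm².
A_2 = 470.6 mm².
Equal strain + equilibrium ⇒ each member carries load in proportion to AE: A₁E₁ = 9654000 N, A₂E₂ = 1082000 N, ΣAE = 10740000 N.
σ₁ = P·E₁/ΣAE = 14100·124000/10740000 = 162.8 MPa.

163 MPa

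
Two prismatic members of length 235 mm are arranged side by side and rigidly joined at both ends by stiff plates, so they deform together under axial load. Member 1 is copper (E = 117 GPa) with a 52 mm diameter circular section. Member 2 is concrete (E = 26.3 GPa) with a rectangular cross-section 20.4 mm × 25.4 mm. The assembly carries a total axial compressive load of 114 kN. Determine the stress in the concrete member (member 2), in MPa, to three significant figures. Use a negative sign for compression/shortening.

A_1 = 2124 mm².
A_2 = 518.2 mm².
Equal strain + equilibrium ⇒ each member carries load in proportion to AE: A₁E₁ = 248500000 N, A₂E₂ = 13630000 N, ΣAE = 262100000 N.
σ₂ = P·E₂/ΣAE = -114000·26300/262100000 = -11.44 MPa.

-11.4 MPa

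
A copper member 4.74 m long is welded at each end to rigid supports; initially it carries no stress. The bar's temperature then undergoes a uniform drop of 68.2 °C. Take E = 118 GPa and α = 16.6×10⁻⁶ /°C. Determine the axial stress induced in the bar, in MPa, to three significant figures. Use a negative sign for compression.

Free thermal expansion αLΔT = 16.6e-6 · 4740 · -68.2 = -5.366 mm.
The walls impose strain ε = −(-5.366)/4740 = 1.1321e-03; σ = Eε = 118000 · 1.1321e-03 = 133.6 MPa.

134 MPa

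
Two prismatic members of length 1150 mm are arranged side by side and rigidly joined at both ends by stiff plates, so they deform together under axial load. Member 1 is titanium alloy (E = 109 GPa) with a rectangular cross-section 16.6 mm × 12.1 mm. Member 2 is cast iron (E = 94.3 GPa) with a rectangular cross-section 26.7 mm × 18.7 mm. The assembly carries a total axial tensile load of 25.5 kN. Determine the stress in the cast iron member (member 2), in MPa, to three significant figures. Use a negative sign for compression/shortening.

A_1 = 200.9 mm².
A_2 = 499.3 mm².
Equal strain + equilibrium ⇒ each member carries load in proportion to AE: A₁E₁ = 21890000 N, A₂E₂ = 47080000 N, ΣAE = 68980000 N.
σ₂ = P·E₂/ΣAE = 25500·94300/68980000 = 34.86 MPa.

34.9 MPa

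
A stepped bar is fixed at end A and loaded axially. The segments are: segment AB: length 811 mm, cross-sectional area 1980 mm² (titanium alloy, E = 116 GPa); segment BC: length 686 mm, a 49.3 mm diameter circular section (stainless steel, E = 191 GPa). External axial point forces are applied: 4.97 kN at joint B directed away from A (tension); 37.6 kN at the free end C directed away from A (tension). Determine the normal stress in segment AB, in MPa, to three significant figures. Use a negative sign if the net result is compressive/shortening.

Internal axial forces (sectioning from the free end, tension +): N_BC = 37.6 kN, N_AB = 42.57 kN.
σ_AB = N_AB/A_AB = 42570/1980 = 21.5 MPa.

21.5 MPa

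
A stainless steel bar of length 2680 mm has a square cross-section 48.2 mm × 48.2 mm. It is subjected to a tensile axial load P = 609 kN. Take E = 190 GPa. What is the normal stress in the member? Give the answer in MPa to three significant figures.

A = 2323 mm².
σ = N/A = 609000/2323 = 262.1 MPa.

262 MPa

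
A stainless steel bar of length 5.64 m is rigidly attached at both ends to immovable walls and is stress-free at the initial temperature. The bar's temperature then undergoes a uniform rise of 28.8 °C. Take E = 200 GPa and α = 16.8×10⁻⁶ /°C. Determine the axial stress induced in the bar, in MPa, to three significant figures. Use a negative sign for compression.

-96.8 MPa

Free thermal expansion αLΔT = 16.8e-6 · 5640 · 28.8 = 2.729 mm.
The walls impose strain ε = −(2.729)/5640 = -4.8384e-04; σ = Eε = 200000 · -4.8384e-04 = -96.77 MPa.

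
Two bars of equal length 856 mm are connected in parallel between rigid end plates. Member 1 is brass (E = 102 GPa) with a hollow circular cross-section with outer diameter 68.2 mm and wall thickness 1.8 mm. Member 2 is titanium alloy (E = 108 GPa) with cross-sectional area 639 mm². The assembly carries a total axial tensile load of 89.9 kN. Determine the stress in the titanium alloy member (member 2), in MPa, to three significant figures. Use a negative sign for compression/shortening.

A_1 = 375.5 mm².
Equal strain + equilibrium ⇒ each member carries load in proportion to AE: A₁E₁ = 38300000 N, A₂E₂ = 69010000 N, ΣAE = 107300000 N.
σ₂ = P·E₂/ΣAE = 89900·108000/107300000 = 90.48 MPa.

90.5 MPa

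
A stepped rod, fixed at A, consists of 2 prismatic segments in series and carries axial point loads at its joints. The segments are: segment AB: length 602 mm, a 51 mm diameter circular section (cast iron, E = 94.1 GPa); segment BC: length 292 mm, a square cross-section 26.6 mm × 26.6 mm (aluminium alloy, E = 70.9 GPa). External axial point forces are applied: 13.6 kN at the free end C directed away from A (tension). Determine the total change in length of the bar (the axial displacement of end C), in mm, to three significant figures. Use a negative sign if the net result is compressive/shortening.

Internal axial forces (sectioning from the free end, tension +): N_BC = 13.6 kN, N_AB = 13.6 kN.
A_AB = 2043 mm².
A_BC = 707.6 mm².
δ_AB = 13600·602/(2043·94100) = 0.04259 mm
δ_BC = 13600·292/(707.6·70900) = 0.07916 mm
δ = Σδ_i = 0.1218 mm.

0.122 mm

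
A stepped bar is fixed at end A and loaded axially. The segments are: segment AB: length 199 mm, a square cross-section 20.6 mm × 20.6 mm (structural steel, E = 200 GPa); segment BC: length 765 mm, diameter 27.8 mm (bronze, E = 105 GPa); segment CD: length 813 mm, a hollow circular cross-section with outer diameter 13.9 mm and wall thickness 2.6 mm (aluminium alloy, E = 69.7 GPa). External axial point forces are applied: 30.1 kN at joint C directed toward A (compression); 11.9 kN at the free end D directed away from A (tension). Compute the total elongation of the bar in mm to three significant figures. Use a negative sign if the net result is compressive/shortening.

1.24 mm

Internal axial forces (sectioning from the free end, tension +): N_CD = 11.9 kN, N_BC = -18.2 kN, N_AB = -18.2 kN.
A_AB = 424.4 mm².
A_BC = 607 mm².
A_CD = 92.3 mm².
δ_AB = -18200·199/(424.4·200000) = -0.04267 mm
δ_BC = -18200·765/(607·105000) = -0.2185 mm
δ_CD = 11900·813/(92.3·69700) = 1.504 mm
δ = Σδ_i = 1.243 mm.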